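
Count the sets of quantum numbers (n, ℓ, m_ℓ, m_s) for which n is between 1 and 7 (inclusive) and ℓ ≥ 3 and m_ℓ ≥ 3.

40

Go shell by shell, enumerating (ℓ, m_ℓ) with ℓ ≥ 3 and m_ℓ ≥ 3:
n=4 → 1; n=5 → 3; n=6 → 6; n=7 → 10.
Orbitals: 1 + 3 + 6 + 10 = 20. Including both spin states (m_s = ±1/2) gives 2 × 20 = 40 states.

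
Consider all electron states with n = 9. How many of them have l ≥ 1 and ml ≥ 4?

The n = 9 shell has l = 0 through 8; check each.
Orbitals with l ≥ 1 and ml ≥ 4, by l: l=4 → 1; l=5 → 2; l=6 → 3; l=7 → 4; l=8 → 5.
Orbitals: 1 + 2 + 3 + 4 + 5 = 15. Each orbital carries two spin states, so 15 × 2 = 30 states.

30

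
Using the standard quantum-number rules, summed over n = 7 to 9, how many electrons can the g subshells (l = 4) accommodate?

A g subshell (l = 4) exists for every n ≥ 5, so shells n = 7, 8, 9 each contribute one — 3 subshells.
Since each g subshell holds 2(2·4+1) = 18 electrons, the total is 3 × 18 = 54.

54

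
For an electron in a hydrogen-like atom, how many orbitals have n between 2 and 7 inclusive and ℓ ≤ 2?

49

Work shell by shell — for each n, count the (ℓ, m_ℓ) pairs that satisfy ℓ ≤ 2:
n=2 → 4; n=3 → 9; n=4 → 9; n=5 → 9; n=6 → 9; n=7 → 9.
Total orbitals: 4 + 9 + 9 + 9 + 9 + 9 = 49.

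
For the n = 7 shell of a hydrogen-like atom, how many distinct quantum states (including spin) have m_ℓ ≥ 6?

2

Go through ℓ = 0, …, 6 (the values permitted for n = 7).
Contributions: ℓ=6 → 1.
Orbitals: 1. Each orbital carries two spin states, so 1 × 2 = 2 states.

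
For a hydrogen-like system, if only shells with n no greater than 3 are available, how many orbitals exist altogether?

14

Total orbitals = 1² + 2² + 3² = 14.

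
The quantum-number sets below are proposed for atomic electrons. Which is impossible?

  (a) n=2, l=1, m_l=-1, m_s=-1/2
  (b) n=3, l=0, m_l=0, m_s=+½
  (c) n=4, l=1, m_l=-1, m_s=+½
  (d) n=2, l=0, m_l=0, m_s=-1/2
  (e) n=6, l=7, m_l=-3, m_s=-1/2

(e) has l = 7 ≥ n = 6, violating 0 ≤ l ≤ n−1.
The remaining sets (a), (b), (c), (d) satisfy all four rules.

(e)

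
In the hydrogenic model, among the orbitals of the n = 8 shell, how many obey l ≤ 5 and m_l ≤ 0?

21

The n = 8 shell has l = 0 through 7; check each.
Per l-value: l=0 → 1; l=1 → 2; l=2 → 3; l=3 → 4; l=4 → 5; l=5 → 6.
Total orbitals: 1 + 2 + 3 + 4 + 5 + 6 = 21.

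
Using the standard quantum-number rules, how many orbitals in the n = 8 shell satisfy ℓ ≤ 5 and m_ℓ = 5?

1

With n = 8 the allowed ℓ are 0, 1, …, 7.
Per ℓ-value: ℓ=5 → 1.
Total orbitals: 1.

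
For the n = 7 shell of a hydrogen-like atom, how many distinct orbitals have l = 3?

With n = 7 the allowed l are 0, 1, …, 6.
Orbitals with l = 3, by l: l=3 → 7.
Total orbitals: 7.

7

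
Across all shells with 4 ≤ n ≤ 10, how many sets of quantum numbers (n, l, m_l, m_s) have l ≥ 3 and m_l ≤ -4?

112

For each n in the range, tally the orbitals obeying l ≥ 3 and m_l ≤ -4:
n=5 → 1; n=6 → 3; n=7 → 6; n=8 → 10; n=9 → 15; n=10 → 21.
Orbitals: 1 + 3 + 6 + 10 + 15 + 21 = 56. Including both spin states (m_s = ±1/2) gives 2 × 56 = 112 states.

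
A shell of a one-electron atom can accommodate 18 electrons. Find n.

n = 3

2n² = 18 ⇒ n² = 9 ⇒ n = 3.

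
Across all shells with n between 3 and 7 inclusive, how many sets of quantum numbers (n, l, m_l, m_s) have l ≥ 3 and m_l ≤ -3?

40

Work shell by shell — for each n, count the (l, m_l) pairs that satisfy l ≥ 3 and m_l ≤ -3:
n=4 → 1; n=5 → 3; n=6 → 6; n=7 → 10.
Orbitals: 1 + 3 + 6 + 10 = 20. Including both spin states (m_s = ±1/2) gives 2 × 20 = 40 states.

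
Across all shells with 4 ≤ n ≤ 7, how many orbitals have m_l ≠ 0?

Go shell by shell, enumerating (l, m_l) with m_l ≠ 0:
n=4 → 12; n=5 → 20; n=6 → 30; n=7 → 42.
Total orbitals: 12 + 20 + 30 + 42 = 104.

104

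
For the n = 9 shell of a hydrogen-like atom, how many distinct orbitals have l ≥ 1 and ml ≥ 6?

With n = 9 the allowed l are 0, 1, …, 8.
Orbitals with l ≥ 1 and ml ≥ 6, by l: l=6 → 1; l=7 → 2; l=8 → 3.
Total orbitals: 1 + 2 + 3 = 6.

6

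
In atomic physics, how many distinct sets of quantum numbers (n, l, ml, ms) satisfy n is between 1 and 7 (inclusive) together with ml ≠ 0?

224

Treat each shell separately and count matching orbitals:
n=2 → 2; n=3 → 6; n=4 → 12; n=5 → 20; n=6 → 30; n=7 → 42.
Orbitals: 2 + 6 + 12 + 20 + 30 + 42 = 112. Including both spin states (ms = ±1/2) gives 2 × 112 = 224 states.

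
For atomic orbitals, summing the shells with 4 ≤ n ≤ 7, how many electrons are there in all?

Shell n has n² orbitals: 4²=16 + 5²=25 + 6²=36 + 7²=49 = 126 orbitals.
Two spin states per orbital: 2 × 126 = 252 electrons.

252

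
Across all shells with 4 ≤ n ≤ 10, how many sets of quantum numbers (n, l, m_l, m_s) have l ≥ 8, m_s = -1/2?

53

Treat each shell separately and count matching orbitals:
n=9 → 17; n=10 → 36.
Orbitals: 17 + 36 = 53. With m_s fixed to -1/2 there is one state per orbital, so 53 states.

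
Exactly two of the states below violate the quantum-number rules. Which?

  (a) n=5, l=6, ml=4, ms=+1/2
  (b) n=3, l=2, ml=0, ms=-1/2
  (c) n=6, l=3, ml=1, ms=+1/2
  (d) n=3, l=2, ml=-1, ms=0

(a) and (d)

(a) has l = 6 ≥ n = 5, violating 0 ≤ l ≤ n−1.
(d) has ms = 0, but an electron's spin must be ±1/2.
The remaining sets (b), (c) satisfy all four rules.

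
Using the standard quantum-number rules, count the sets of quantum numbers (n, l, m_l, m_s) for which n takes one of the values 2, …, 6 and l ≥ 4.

58

Go shell by shell, enumerating (l, m_l) with l ≥ 4:
n=5 → 9; n=6 → 20.
Orbitals: 9 + 20 = 29. Including both spin states (m_s = ±1/2) gives 2 × 29 = 58 states.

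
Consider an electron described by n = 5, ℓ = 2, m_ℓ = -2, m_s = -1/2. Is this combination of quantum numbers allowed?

Valid

n = 5 is a positive integer. ℓ = 2 satisfies 0 ≤ ℓ ≤ n−1 = 4. m_ℓ = -2 lies in the range −ℓ … +ℓ (here −2 … 2). m_s = -1/2 is one of ±1/2.
All four constraints are satisfied.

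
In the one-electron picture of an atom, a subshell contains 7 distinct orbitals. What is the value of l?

l = 3

2l+1 = 7 gives l = 3.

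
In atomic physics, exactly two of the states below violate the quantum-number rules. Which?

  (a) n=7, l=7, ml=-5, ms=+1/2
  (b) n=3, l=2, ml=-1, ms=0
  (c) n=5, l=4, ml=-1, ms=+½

(a) and (b)

(a) has l = 7 ≥ n = 7, violating 0 ≤ l ≤ n−1.
(b) has ms = 0, but an electron's spin must be ±1/2.
The remaining set (c) satisfies all four rules.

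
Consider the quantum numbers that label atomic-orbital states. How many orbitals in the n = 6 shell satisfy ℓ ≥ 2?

With n = 6 the allowed ℓ are 0, 1, …, 5.
Contributions: ℓ=2 → 5; ℓ=3 → 7; ℓ=4 → 9; ℓ=5 → 11.
Total orbitals: 5 + 7 + 9 + 11 = 32.

32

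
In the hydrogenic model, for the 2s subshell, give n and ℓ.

The leading integer gives n = 2; the letter 's' means ℓ = 0.

n = 2, ℓ = 0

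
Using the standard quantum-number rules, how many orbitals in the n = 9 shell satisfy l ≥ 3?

The (l, ml) pairs meeting l ≥ 3 give: l=3 → 7; l=4 → 9; l=5 → 11; l=6 → 13; l=7 → 15; l=8 → 17.
Total orbitals: 7 + 9 + 11 + 13 + 15 + 17 = 72.

72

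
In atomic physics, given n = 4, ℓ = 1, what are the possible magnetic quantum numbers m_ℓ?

-1, 0, 1

m_ℓ takes every integer from −ℓ to +ℓ. With ℓ = 1 that gives the 3 values -1, 0, 1.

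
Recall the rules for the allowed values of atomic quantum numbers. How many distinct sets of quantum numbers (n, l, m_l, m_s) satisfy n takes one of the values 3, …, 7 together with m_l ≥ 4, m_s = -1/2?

Go shell by shell, enumerating (l, m_l) with m_l ≥ 4:
n=5 → 1; n=6 → 3; n=7 → 6.
Orbitals: 1 + 3 + 6 = 10. With m_s fixed to -1/2 there is one state per orbital, so 10 states.

10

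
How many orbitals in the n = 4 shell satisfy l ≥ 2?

12

The n = 4 shell has l = 0 through 3; check each.
Contributions: l=2 → 5; l=3 → 7.
Total orbitals: 5 + 7 = 12.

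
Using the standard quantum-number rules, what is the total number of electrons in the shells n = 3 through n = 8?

Shell n has n² orbitals: 3²=9 + 4²=16 + 5²=25 + 6²=36 + 7²=49 + 8²=64 = 199 orbitals.
Two spin states per orbital: 2 × 199 = 398 electrons.

398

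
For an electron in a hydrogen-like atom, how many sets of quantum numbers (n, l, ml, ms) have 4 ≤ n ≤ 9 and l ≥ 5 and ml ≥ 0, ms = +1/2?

Count contributing orbitals for each principal shell:
n=6 → 6; n=7 → 13; n=8 → 21; n=9 → 30.
Orbitals: 6 + 13 + 21 + 30 = 70. With ms fixed to +1/2 there is one state per orbital, so 70 states.

70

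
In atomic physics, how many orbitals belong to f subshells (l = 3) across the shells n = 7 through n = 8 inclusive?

14

An f subshell (l = 3) exists for every n ≥ 4, so shells n = 7, 8 each contribute one — 2 subshells.
Since each f subshell has 2·3+1 = 7 orbitals, the total is 2 × 7 = 14.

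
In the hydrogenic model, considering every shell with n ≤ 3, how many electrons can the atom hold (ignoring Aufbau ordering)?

Total orbitals = 1² + 2² + 3² = 14. Doubling for spin gives 28 electrons.

28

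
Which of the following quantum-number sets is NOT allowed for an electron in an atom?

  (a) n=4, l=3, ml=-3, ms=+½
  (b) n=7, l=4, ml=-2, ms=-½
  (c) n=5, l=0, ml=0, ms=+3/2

(c)

(c) has ms = +3/2, but an electron's spin must be ±1/2.
The remaining sets (a), (b) satisfy all four rules.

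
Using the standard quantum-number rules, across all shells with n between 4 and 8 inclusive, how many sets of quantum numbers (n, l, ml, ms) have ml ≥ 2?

110

For each n in the range, tally the orbitals obeying ml ≥ 2:
n=4 → 3; n=5 → 6; n=6 → 10; n=7 → 15; n=8 → 21.
Orbitals: 3 + 6 + 10 + 15 + 21 = 55. Including both spin states (ms = ±1/2) gives 2 × 55 = 110 states.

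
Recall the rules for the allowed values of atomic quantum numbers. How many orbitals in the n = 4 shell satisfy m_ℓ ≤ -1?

Go through ℓ = 0, …, 3 (the values permitted for n = 4).
The (ℓ, m_ℓ) pairs meeting m_ℓ ≤ -1 give: ℓ=1 → 1; ℓ=2 → 2; ℓ=3 → 3.
Total orbitals: 1 + 2 + 3 = 6.

6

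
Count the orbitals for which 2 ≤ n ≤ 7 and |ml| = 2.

Go shell by shell, enumerating (l, ml) with |ml| = 2:
n=3 → 2; n=4 → 4; n=5 → 6; n=6 → 8; n=7 → 10.
Total orbitals: 2 + 4 + 6 + 8 + 10 = 30.

30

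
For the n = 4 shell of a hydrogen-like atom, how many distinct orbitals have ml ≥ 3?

With n = 4 the allowed l are 0, 1, …, 3.
Contributions: l=3 → 1.
Total orbitals: 1.

1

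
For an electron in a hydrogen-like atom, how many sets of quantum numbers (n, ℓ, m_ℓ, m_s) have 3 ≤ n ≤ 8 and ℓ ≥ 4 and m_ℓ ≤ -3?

60

Count contributing orbitals for each principal shell:
n=5 → 2; n=6 → 5; n=7 → 9; n=8 → 14.
Orbitals: 2 + 5 + 9 + 14 = 30. Including both spin states (m_s = ±1/2) gives 2 × 30 = 60 states.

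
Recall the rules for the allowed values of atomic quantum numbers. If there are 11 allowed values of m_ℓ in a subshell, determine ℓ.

ℓ = 5 (h)

m_ℓ ranges over 2ℓ+1 integers, so 2ℓ+1 = 11 ⇒ ℓ = 5.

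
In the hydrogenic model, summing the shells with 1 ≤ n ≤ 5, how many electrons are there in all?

Shell n has n² orbitals: 1²=1 + 2²=4 + 3²=9 + 4²=16 + 5²=25 = 55 orbitals.
Two spin states per orbital: 2 × 55 = 110 electrons.

110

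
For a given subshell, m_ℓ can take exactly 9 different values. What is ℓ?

m_ℓ ranges over 2ℓ+1 integers, so 2ℓ+1 = 9 ⇒ ℓ = 4.

ℓ = 4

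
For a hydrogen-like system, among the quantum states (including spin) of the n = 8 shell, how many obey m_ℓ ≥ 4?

Go through ℓ = 0, …, 7 (the values permitted for n = 8).
The (ℓ, m_ℓ) pairs meeting m_ℓ ≥ 4 give: ℓ=4 → 1; ℓ=5 → 2; ℓ=6 → 3; ℓ=7 → 4.
Orbitals: 1 + 2 + 3 + 4 = 10. Each orbital carries two spin states, so 10 × 2 = 20 states.

20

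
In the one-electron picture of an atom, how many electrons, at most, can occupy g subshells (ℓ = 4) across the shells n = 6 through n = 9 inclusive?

72

A g subshell (ℓ = 4) exists for every n ≥ 5, so shells n = 6, 7, 8, 9 each contribute one — 4 subshells.
Since each g subshell holds 2(2·4+1) = 18 electrons, the total is 4 × 18 = 72.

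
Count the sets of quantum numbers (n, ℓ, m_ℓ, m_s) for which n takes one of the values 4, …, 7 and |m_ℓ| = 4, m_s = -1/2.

12

Work shell by shell — for each n, count the (ℓ, m_ℓ) pairs that satisfy |m_ℓ| = 4:
n=5 → 2; n=6 → 4; n=7 → 6.
Orbitals: 2 + 4 + 6 = 12. With m_s fixed to -1/2 there is one state per orbital, so 12 states.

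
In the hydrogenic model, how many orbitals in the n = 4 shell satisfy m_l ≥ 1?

Go through l = 0, …, 3 (the values permitted for n = 4).
The (l, m_l) pairs meeting m_l ≥ 1 give: l=1 → 1; l=2 → 2; l=3 → 3.
Total orbitals: 1 + 2 + 3 = 6.

6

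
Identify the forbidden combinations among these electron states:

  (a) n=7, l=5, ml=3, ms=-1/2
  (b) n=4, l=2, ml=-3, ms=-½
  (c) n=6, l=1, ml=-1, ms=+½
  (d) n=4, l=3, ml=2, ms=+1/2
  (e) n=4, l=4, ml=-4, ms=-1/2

(b) and (e)

(b) has |ml| = 3 > l = 2, violating −l ≤ ml ≤ l.
(e) has l = 4 ≥ n = 4, violating 0 ≤ l ≤ n−1.
The remaining sets (a), (c), (d) satisfy all four rules.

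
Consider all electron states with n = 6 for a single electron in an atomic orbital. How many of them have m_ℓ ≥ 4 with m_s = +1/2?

3

Orbitals with m_ℓ ≥ 4, by ℓ: ℓ=4 → 1; ℓ=5 → 2.
Orbitals: 1 + 2 = 3. With m_s fixed to a single value there is one state per orbital, giving 3 states.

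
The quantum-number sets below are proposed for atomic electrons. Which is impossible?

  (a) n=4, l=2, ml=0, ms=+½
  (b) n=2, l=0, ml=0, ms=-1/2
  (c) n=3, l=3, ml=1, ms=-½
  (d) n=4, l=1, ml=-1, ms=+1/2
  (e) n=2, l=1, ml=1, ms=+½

(c) has l = 3 ≥ n = 3, violating 0 ≤ l ≤ n−1.
The remaining sets (a), (b), (d), (e) satisfy all four rules.

(c)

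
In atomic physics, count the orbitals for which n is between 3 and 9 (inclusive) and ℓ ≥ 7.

47

For each n in the range, tally the orbitals obeying ℓ ≥ 7:
n=8 → 15; n=9 → 32.
Total orbitals: 15 + 32 = 47.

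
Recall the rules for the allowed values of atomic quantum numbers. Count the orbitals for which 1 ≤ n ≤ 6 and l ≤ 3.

62

Count contributing orbitals for each principal shell:
n=1 → 1; n=2 → 4; n=3 → 9; n=4 → 16; n=5 → 16; n=6 → 16.
Total orbitals: 1 + 4 + 9 + 16 + 16 + 16 = 62.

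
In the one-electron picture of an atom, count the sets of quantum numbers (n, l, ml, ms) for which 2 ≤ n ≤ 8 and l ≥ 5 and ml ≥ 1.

Work shell by shell — for each n, count the (l, ml) pairs that satisfy l ≥ 5 and ml ≥ 1:
n=6 → 5; n=7 → 11; n=8 → 18.
Orbitals: 5 + 11 + 18 = 34. Including both spin states (ms = ±1/2) gives 2 × 34 = 68 states.

68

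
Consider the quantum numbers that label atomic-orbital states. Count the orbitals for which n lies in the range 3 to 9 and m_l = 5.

Go shell by shell, enumerating (l, m_l) with m_l = 5:
n=6 → 1; n=7 → 2; n=8 → 3; n=9 → 4.
Total orbitals: 1 + 2 + 3 + 4 = 10.

10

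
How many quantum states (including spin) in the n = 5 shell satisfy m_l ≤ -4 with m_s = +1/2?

With n = 5 the allowed l are 0, 1, …, 4.
The (l, m_l) pairs meeting m_l ≤ -4 give: l=4 → 1.
Orbitals: 1. With m_s fixed to a single value there is one state per orbital, giving 1 state.

1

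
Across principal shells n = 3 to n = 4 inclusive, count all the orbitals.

25

Shell n has n² orbitals: 3²=9 + 4²=16 = 25 orbitals.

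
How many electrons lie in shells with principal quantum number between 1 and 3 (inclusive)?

Shell n has n² orbitals: 1²=1 + 2²=4 + 3²=9 = 14 orbitals.
Two spin states per orbital: 2 × 14 = 28 electrons.

28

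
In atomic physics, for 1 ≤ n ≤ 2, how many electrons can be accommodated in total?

10

Total orbitals = 1² + 2² = 5. Doubling for spin gives 10 electrons.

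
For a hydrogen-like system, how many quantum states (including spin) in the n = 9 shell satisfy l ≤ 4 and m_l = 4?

With n = 9 the allowed l are 0, 1, …, 8.
The (l, m_l) pairs meeting l ≤ 4 and m_l = 4 give: l=4 → 1.
Orbitals: 1. Each orbital carries two spin states, so 1 × 2 = 2 states.

2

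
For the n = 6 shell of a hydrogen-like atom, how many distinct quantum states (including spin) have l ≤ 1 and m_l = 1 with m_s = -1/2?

1

The (l, m_l) pairs meeting l ≤ 1 and m_l = 1 give: l=1 → 1.
Orbitals: 1. With m_s fixed to a single value there is one state per orbital, giving 1 state.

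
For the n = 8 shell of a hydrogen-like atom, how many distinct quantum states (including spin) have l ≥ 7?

30

The n = 8 shell has l = 0 through 7; check each.
The (l, ml) pairs meeting l ≥ 7 give: l=7 → 15.
Orbitals: 15. Each orbital carries two spin states, so 15 × 2 = 30 states.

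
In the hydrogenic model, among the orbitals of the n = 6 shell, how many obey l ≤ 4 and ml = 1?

For n = 6, l ranges over 0 … 5.
Per l-value: l=1 → 1; l=2 → 1; l=3 → 1; l=4 → 1.
Total orbitals: 1 + 1 + 1 + 1 = 4.

4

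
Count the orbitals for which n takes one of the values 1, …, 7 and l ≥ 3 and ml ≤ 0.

For each n in the range, tally the orbitals obeying l ≥ 3 and ml ≤ 0:
n=4 → 4; n=5 → 9; n=6 → 15; n=7 → 22.
Total orbitals: 4 + 9 + 15 + 22 = 50.

50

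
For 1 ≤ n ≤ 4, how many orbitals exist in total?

Total orbitals = 1² + 2² + 3² + 4² = 30.

30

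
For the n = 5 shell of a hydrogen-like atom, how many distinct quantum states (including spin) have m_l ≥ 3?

6

For n = 5, l ranges over 0 … 4.
Orbitals with m_l ≥ 3, by l: l=3 → 1; l=4 → 2.
Orbitals: 1 + 2 = 3. Each orbital carries two spin states, so 3 × 2 = 6 states.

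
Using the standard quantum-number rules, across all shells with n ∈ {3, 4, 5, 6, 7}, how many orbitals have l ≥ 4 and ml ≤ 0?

Treat each shell separately and count matching orbitals:
n=5 → 5; n=6 → 11; n=7 → 18.
Total orbitals: 5 + 11 + 18 = 34.

34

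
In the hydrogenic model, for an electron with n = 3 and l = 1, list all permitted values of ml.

-1, 0, 1

ml takes every integer from −l to +l. With l = 1 that gives the 3 values -1, 0, 1.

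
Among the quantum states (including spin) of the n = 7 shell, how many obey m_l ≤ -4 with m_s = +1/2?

6

The n = 7 shell has l = 0 through 6; check each.
Per l-value: l=4 → 1; l=5 → 2; l=6 → 3.
Orbitals: 1 + 2 + 3 = 6. With m_s fixed to a single value there is one state per orbital, giving 6 states.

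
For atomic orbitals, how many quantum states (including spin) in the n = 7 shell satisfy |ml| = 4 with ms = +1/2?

For n = 7, l ranges over 0 … 6.
Contributions: l=4 → 2; l=5 → 2; l=6 → 2.
Orbitals: 2 + 2 + 2 = 6. With ms fixed to a single value there is one state per orbital, giving 6 states.

6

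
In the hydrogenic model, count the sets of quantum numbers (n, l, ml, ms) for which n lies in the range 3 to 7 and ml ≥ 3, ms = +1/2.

20

Go shell by shell, enumerating (l, ml) with ml ≥ 3:
n=4 → 1; n=5 → 3; n=6 → 6; n=7 → 10.
Orbitals: 1 + 3 + 6 + 10 = 20. With ms fixed to +1/2 there is one state per orbital, so 20 states.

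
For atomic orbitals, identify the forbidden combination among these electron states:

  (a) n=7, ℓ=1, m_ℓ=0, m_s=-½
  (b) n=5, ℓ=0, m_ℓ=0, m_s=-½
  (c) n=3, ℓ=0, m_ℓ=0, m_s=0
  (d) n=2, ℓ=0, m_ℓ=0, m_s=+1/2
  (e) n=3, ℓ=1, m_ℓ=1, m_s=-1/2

(c)

(c) has m_s = 0, but an electron's spin must be ±1/2.
The remaining sets (a), (b), (d), (e) satisfy all four rules.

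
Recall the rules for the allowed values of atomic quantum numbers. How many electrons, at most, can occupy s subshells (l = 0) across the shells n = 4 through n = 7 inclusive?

8

An s subshell (l = 0) exists for every n ≥ 1, so shells n = 4, 5, 6, 7 each contribute one — 4 subshells.
Since each s subshell holds 2(2·0+1) = 2 electrons, the total is 4 × 2 = 8.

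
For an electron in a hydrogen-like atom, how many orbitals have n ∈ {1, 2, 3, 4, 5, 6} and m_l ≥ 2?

20

Go shell by shell, enumerating (l, m_l) with m_l ≥ 2:
n=3 → 1; n=4 → 3; n=5 → 6; n=6 → 10.
Total orbitals: 1 + 3 + 6 + 10 = 20.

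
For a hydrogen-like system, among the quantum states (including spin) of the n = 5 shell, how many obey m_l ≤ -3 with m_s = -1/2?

Per l-value: l=3 → 1; l=4 → 2.
Orbitals: 1 + 2 = 3. With m_s fixed to a single value there is one state per orbital, giving 3 states.

3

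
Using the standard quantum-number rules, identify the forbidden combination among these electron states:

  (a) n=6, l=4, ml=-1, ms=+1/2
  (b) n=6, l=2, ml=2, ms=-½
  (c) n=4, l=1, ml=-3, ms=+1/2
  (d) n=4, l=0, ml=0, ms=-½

(c)

(c) has |ml| = 3 > l = 1, violating −l ≤ ml ≤ l.
The remaining sets (a), (b), (d) satisfy all four rules.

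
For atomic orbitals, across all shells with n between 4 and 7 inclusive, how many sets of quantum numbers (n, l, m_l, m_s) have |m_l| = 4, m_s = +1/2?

Work shell by shell — for each n, count the (l, m_l) pairs that satisfy |m_l| = 4:
n=5 → 2; n=6 → 4; n=7 → 6.
Orbitals: 2 + 4 + 6 = 12. With m_s fixed to +1/2 there is one state per orbital, so 12 states.

12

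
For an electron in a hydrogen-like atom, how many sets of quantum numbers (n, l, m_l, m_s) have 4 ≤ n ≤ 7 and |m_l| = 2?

Go shell by shell, enumerating (l, m_l) with |m_l| = 2:
n=4 → 4; n=5 → 6; n=6 → 8; n=7 → 10.
Orbitals: 4 + 6 + 8 + 10 = 28. Including both spin states (m_s = ±1/2) gives 2 × 28 = 56 states.

56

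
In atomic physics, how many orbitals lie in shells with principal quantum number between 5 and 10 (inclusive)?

355

Shell n has n² orbitals: 5²=25 + 6²=36 + 7²=49 + 8²=64 + 9²=81 + 10²=100 = 355 orbitals.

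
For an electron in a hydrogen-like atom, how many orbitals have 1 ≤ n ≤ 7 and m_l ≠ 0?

For each n in the range, tally the orbitals obeying m_l ≠ 0:
n=2 → 2; n=3 → 6; n=4 → 12; n=5 → 20; n=6 → 30; n=7 → 42.
Total orbitals: 2 + 6 + 12 + 20 + 30 + 42 = 112.

112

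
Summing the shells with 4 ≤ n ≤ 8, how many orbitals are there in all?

190

Shell n has n² orbitals: 4²=16 + 5²=25 + 6²=36 + 7²=49 + 8²=64 = 190 orbitals.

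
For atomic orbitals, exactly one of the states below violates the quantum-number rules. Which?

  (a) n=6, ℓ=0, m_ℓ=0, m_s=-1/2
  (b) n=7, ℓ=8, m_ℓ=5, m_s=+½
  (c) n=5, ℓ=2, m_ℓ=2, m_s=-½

(b)

(b) has ℓ = 8 ≥ n = 7, violating 0 ≤ ℓ ≤ n−1.
The remaining sets (a), (c) satisfy all four rules.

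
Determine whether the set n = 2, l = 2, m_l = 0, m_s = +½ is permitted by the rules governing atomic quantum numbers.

Invalid

The orbital quantum number must satisfy 0 ≤ l ≤ n−1. With n = 2 the allowed l values are 0, 1, so l = 2 is out of range.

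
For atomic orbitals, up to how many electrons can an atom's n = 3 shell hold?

A shell holds 2n² electrons: 2 × 3² = 2 × 9 = 18.

18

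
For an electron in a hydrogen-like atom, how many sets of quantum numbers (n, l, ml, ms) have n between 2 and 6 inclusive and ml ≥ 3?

20

Work shell by shell — for each n, count the (l, ml) pairs that satisfy ml ≥ 3:
n=4 → 1; n=5 → 3; n=6 → 6.
Orbitals: 1 + 3 + 6 = 10. Including both spin states (ms = ±1/2) gives 2 × 10 = 20 states.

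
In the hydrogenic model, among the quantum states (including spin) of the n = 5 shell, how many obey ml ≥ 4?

With n = 5 the allowed l are 0, 1, …, 4.
The (l, ml) pairs meeting ml ≥ 4 give: l=4 → 1.
Orbitals: 1. Each orbital carries two spin states, so 1 × 2 = 2 states.

2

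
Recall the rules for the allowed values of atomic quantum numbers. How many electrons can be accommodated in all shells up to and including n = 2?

10

Total orbitals = 1² + 2² = 5. Doubling for spin gives 10 electrons.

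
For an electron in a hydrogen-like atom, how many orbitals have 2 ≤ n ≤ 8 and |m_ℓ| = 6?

Work shell by shell — for each n, count the (ℓ, m_ℓ) pairs that satisfy |m_ℓ| = 6:
n=7 → 2; n=8 → 4.
Total orbitals: 2 + 4 = 6.

6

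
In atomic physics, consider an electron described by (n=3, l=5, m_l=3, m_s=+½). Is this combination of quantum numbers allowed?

Invalid

The orbital quantum number must satisfy 0 ≤ l ≤ n−1. With n = 3 the allowed l values are 0, 1, 2, so l = 5 is out of range.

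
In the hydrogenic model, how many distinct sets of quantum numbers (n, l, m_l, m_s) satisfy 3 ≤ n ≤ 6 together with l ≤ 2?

72

Work shell by shell — for each n, count the (l, m_l) pairs that satisfy l ≤ 2:
n=3 → 9; n=4 → 9; n=5 → 9; n=6 → 9.
Orbitals: 9 + 9 + 9 + 9 = 36. Including both spin states (m_s = ±1/2) gives 2 × 36 = 72 states.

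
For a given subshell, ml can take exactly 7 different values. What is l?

ml ranges over 2l+1 integers, so 2l+1 = 7 ⇒ l = 3.

l = 3 (f)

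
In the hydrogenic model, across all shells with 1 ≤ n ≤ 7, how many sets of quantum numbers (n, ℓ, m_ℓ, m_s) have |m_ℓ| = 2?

60

For each n in the range, tally the orbitals obeying |m_ℓ| = 2:
n=3 → 2; n=4 → 4; n=5 → 6; n=6 → 8; n=7 → 10.
Orbitals: 2 + 4 + 6 + 8 + 10 = 30. Including both spin states (m_s = ±1/2) gives 2 × 30 = 60 states.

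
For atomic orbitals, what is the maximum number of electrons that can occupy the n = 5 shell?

A shell holds 2n² electrons: 2 × 5² = 2 × 25 = 50.

50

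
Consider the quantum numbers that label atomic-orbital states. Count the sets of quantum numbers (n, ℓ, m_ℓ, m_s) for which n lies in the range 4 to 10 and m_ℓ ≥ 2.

Work shell by shell — for each n, count the (ℓ, m_ℓ) pairs that satisfy m_ℓ ≥ 2:
n=4 → 3; n=5 → 6; n=6 → 10; n=7 → 15; n=8 → 21; n=9 → 28; n=10 → 36.
Orbitals: 3 + 6 + 10 + 15 + 21 + 28 + 36 = 119. Including both spin states (m_s = ±1/2) gives 2 × 119 = 238 states.

238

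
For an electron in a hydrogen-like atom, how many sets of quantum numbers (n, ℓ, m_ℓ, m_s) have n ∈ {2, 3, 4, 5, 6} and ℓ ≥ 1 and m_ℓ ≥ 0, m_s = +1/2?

50

Go shell by shell, enumerating (ℓ, m_ℓ) with ℓ ≥ 1 and m_ℓ ≥ 0:
n=2 → 2; n=3 → 5; n=4 → 9; n=5 → 14; n=6 → 20.
Orbitals: 2 + 5 + 9 + 14 + 20 = 50. With m_s fixed to +1/2 there is one state per orbital, so 50 states.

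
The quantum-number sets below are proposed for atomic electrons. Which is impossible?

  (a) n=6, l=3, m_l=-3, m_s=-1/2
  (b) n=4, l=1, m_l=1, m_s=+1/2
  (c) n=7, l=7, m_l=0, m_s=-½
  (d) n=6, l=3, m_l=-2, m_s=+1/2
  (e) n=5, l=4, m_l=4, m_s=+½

(c)

(c) has l = 7 ≥ n = 7, violating 0 ≤ l ≤ n−1.
The remaining sets (a), (b), (d), (e) satisfy all four rules.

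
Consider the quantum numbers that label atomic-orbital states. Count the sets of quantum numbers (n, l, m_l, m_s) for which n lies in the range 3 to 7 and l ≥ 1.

260

Work shell by shell — for each n, count the (l, m_l) pairs that satisfy l ≥ 1:
n=3 → 8; n=4 → 15; n=5 → 24; n=6 → 35; n=7 → 48.
Orbitals: 8 + 15 + 24 + 35 + 48 = 130. Including both spin states (m_s = ±1/2) gives 2 × 130 = 260 states.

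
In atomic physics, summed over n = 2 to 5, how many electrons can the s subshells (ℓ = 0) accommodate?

8

An s subshell (ℓ = 0) exists for every n ≥ 1, so shells n = 2, 3, 4, 5 each contribute one — 4 subshells.
Since each s subshell holds 2(2·0+1) = 2 electrons, the total is 4 × 2 = 8.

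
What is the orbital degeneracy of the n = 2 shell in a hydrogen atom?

4

The n = 2 shell contains n² = 2² = 4 orbitals.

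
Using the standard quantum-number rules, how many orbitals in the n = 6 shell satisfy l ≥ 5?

Per l-value: l=5 → 11.
Total orbitals: 11.

11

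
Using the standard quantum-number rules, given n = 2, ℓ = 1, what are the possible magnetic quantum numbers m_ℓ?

m_ℓ takes every integer from −ℓ to +ℓ. With ℓ = 1 that gives the 3 values -1, 0, 1.

-1, 0, 1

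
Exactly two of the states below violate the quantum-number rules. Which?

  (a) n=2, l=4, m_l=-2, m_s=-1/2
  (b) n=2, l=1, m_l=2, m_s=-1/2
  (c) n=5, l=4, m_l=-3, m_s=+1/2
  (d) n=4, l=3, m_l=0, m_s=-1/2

(a) and (b)

(a) has l = 4 ≥ n = 2, violating 0 ≤ l ≤ n−1.
(b) has |m_l| = 2 > l = 1, violating −l ≤ m_l ≤ l.
The remaining sets (c), (d) satisfy all four rules.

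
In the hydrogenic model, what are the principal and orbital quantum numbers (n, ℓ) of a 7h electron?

The leading integer gives n = 7; the letter 'h' means ℓ = 5.

n = 7, ℓ = 5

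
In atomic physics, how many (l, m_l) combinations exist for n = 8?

The n = 8 shell contains n² = 8² = 64 orbitals.

64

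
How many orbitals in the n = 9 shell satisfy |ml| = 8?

2

With n = 9 the allowed l are 0, 1, …, 8.
Contributions: l=8 → 2.
Total orbitals: 2.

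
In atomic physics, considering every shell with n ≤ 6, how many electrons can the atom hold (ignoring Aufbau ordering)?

Total orbitals = 1² + 2² + 3² + 4² + 5² + 6² = 91. Doubling for spin gives 182 electrons.

182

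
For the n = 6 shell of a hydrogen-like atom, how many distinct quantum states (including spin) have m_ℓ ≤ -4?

With n = 6 the allowed ℓ are 0, 1, …, 5.
Contributions: ℓ=4 → 1; ℓ=5 → 2.
Orbitals: 1 + 2 = 3. Each orbital carries two spin states, so 3 × 2 = 6 states.

6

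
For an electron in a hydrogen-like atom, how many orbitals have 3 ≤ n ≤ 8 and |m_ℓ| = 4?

Work shell by shell — for each n, count the (ℓ, m_ℓ) pairs that satisfy |m_ℓ| = 4:
n=5 → 2; n=6 → 4; n=7 → 6; n=8 → 8.
Total orbitals: 2 + 4 + 6 + 8 = 20.

20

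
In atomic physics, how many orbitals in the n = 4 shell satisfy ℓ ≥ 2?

For n = 4, ℓ ranges over 0 … 3.
Contributions: ℓ=2 → 5; ℓ=3 → 7.
Total orbitals: 5 + 7 = 12.

12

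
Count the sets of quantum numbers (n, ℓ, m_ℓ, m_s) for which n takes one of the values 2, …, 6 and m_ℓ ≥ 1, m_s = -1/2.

35

Work shell by shell — for each n, count the (ℓ, m_ℓ) pairs that satisfy m_ℓ ≥ 1:
n=2 → 1; n=3 → 3; n=4 → 6; n=5 → 10; n=6 → 15.
Orbitals: 1 + 3 + 6 + 10 + 15 = 35. With m_s fixed to -1/2 there is one state per orbital, so 35 states.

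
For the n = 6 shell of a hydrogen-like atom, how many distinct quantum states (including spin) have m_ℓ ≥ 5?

The n = 6 shell has ℓ = 0 through 5; check each.
Contributions: ℓ=5 → 1.
Orbitals: 1. Each orbital carries two spin states, so 1 × 2 = 2 states.

2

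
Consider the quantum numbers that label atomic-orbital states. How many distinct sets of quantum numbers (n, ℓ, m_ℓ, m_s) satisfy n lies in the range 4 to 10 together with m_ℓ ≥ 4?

112

Work shell by shell — for each n, count the (ℓ, m_ℓ) pairs that satisfy m_ℓ ≥ 4:
n=5 → 1; n=6 → 3; n=7 → 6; n=8 → 10; n=9 → 15; n=10 → 21.
Orbitals: 1 + 3 + 6 + 10 + 15 + 21 = 56. Including both spin states (m_s = ±1/2) gives 2 × 56 = 112 states.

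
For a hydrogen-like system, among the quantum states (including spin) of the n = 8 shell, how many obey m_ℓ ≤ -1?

The n = 8 shell has ℓ = 0 through 7; check each.
The (ℓ, m_ℓ) pairs meeting m_ℓ ≤ -1 give: ℓ=1 → 1; ℓ=2 → 2; ℓ=3 → 3; ℓ=4 → 4; ℓ=5 → 5; ℓ=6 → 6; ℓ=7 → 7.
Orbitals: 1 + 2 + 3 + 4 + 5 + 6 + 7 = 28. Each orbital carries two spin states, so 28 × 2 = 56 states.

56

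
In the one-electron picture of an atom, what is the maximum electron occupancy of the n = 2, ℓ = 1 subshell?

6

A subshell with ℓ = 1 has 2ℓ+1 = 3 orbitals, each holding 2 electrons (spin ±1/2), so 3 × 2 = 6.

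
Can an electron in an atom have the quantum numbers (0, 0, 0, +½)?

The principal quantum number must be a positive integer (n ≥ 1), but here n = 0.

Not allowed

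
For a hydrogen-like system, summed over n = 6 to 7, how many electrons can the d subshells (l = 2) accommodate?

20

A d subshell (l = 2) exists for every n ≥ 3, so shells n = 6, 7 each contribute one — 2 subshells.
Since each d subshell holds 2(2·2+1) = 10 electrons, the total is 2 × 10 = 20.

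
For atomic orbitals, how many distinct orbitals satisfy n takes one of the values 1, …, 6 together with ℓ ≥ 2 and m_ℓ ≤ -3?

Per-shell orbital counts meeting the constraint:
n=4 → 1; n=5 → 3; n=6 → 6.
Total orbitals: 1 + 3 + 6 = 10.

10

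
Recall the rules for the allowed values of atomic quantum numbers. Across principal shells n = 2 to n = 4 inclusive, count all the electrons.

Shell n has n² orbitals: 2²=4 + 3²=9 + 4²=16 = 29 orbitals.
Two spin states per orbital: 2 × 29 = 58 electrons.

58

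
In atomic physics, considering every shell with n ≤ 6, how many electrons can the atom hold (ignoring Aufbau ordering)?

Total orbitals = 1² + 2² + 3² + 4² + 5² + 6² = 91. Doubling for spin gives 182 electrons.

182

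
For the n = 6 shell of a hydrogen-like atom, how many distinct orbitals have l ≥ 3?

27

Contributions: l=3 → 7; l=4 → 9; l=5 → 11.
Total orbitals: 7 + 9 + 11 = 27.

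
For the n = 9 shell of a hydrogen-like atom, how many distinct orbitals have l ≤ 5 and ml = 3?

Go through l = 0, …, 8 (the values permitted for n = 9).
The (l, ml) pairs meeting l ≤ 5 and ml = 3 give: l=3 → 1; l=4 → 1; l=5 → 1.
Total orbitals: 1 + 1 + 1 = 3.

3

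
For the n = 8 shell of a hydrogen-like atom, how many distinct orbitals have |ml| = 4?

Go through l = 0, …, 7 (the values permitted for n = 8).
Orbitals with |ml| = 4, by l: l=4 → 2; l=5 → 2; l=6 → 2; l=7 → 2.
Total orbitals: 2 + 2 + 2 + 2 = 8.

8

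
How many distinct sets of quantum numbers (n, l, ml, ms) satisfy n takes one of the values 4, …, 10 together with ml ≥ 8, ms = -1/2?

For each n in the range, tally the orbitals obeying ml ≥ 8:
n=9 → 1; n=10 → 3.
Orbitals: 1 + 3 = 4. With ms fixed to -1/2 there is one state per orbital, so 4 states.

4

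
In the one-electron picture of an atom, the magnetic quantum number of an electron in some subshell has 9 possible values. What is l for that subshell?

l = 4

ml ranges over 2l+1 integers, so 2l+1 = 9 ⇒ l = 4.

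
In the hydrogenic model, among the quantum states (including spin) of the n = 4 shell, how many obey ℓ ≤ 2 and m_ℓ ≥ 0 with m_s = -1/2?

6

With n = 4 the allowed ℓ are 0, 1, …, 3.
Orbitals with ℓ ≤ 2 and m_ℓ ≥ 0, by ℓ: ℓ=0 → 1; ℓ=1 → 2; ℓ=2 → 3.
Orbitals: 1 + 2 + 3 = 6. With m_s fixed to a single value there is one state per orbital, giving 6 states.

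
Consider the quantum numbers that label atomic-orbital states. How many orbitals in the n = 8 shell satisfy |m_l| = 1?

For n = 8, l ranges over 0 … 7.
The (l, m_l) pairs meeting |m_l| = 1 give: l=1 → 2; l=2 → 2; l=3 → 2; l=4 → 2; l=5 → 2; l=6 → 2; l=7 → 2.
Total orbitals: 2 + 2 + 2 + 2 + 2 + 2 + 2 = 14.

14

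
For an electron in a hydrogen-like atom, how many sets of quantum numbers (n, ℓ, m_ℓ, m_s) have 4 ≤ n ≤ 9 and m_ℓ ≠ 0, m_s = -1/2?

Count contributing orbitals for each principal shell:
n=4 → 12; n=5 → 20; n=6 → 30; n=7 → 42; n=8 → 56; n=9 → 72.
Orbitals: 12 + 20 + 30 + 42 + 56 + 72 = 232. With m_s fixed to -1/2 there is one state per orbital, so 232 states.

232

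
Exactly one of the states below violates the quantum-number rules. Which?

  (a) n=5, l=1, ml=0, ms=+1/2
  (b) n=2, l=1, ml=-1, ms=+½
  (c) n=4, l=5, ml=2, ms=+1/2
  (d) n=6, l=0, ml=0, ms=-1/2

(c)

(c) has l = 5 ≥ n = 4, violating 0 ≤ l ≤ n−1.
The remaining sets (a), (b), (d) satisfy all four rules.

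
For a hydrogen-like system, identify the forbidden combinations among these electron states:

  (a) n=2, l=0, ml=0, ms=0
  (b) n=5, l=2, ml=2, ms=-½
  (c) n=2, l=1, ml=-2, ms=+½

(a) and (c)

(a) has ms = 0, but an electron's spin must be ±1/2.
(c) has |ml| = 2 > l = 1, violating −l ≤ ml ≤ l.
The remaining set (b) satisfies all four rules.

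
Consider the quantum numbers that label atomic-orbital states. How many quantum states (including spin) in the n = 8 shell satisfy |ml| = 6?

With n = 8 the allowed l are 0, 1, …, 7.
Contributions: l=6 → 2; l=7 → 2.
Orbitals: 2 + 2 = 4. Each orbital carries two spin states, so 4 × 2 = 8 states.

8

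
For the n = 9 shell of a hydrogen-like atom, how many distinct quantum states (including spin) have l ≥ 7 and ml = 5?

For n = 9, l ranges over 0 … 8.
The (l, ml) pairs meeting l ≥ 7 and ml = 5 give: l=7 → 1; l=8 → 1.
Orbitals: 1 + 1 = 2. Each orbital carries two spin states, so 2 × 2 = 4 states.

4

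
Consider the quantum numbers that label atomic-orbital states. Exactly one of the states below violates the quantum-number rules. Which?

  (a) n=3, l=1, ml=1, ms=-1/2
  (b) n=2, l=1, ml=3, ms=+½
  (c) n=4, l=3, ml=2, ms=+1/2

(b)

(b) has |ml| = 3 > l = 1, violating −l ≤ ml ≤ l.
The remaining sets (a), (c) satisfy all four rules.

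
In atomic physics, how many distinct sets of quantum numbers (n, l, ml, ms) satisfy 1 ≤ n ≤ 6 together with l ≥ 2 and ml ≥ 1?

Count contributing orbitals for each principal shell:
n=3 → 2; n=4 → 5; n=5 → 9; n=6 → 14.
Orbitals: 2 + 5 + 9 + 14 = 30. Including both spin states (ms = ±1/2) gives 2 × 30 = 60 states.

60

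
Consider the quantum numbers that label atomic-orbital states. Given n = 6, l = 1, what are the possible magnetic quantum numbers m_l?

m_l takes every integer from −l to +l. With l = 1 that gives the 3 values -1, 0, 1.

-1, 0, 1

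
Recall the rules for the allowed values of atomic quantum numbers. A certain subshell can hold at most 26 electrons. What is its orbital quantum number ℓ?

ℓ = 6 (i)

2(2ℓ+1) = 26 ⇒ 2ℓ+1 = 13 ⇒ ℓ = 6.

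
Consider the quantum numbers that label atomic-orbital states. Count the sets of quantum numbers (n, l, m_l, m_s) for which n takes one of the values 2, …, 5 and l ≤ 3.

For each n in the range, tally the orbitals obeying l ≤ 3:
n=2 → 4; n=3 → 9; n=4 → 16; n=5 → 16.
Orbitals: 4 + 9 + 16 + 16 = 45. Including both spin states (m_s = ±1/2) gives 2 × 45 = 90 states.

90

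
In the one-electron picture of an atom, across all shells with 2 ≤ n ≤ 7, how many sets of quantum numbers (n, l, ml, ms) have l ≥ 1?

Per-shell orbital counts meeting the constraint:
n=2 → 3; n=3 → 8; n=4 → 15; n=5 → 24; n=6 → 35; n=7 → 48.
Orbitals: 3 + 8 + 15 + 24 + 35 + 48 = 133. Including both spin states (ms = ±1/2) gives 2 × 133 = 266 states.

266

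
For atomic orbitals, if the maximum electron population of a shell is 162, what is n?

n = 9

2n² = 162 ⇒ n² = 81 ⇒ n = 9.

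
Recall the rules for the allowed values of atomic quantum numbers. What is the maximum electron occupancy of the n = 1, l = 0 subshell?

2

A subshell with l = 0 has 2l+1 = 1 orbital, each holding 2 electrons (spin ±1/2), so 1 × 2 = 2.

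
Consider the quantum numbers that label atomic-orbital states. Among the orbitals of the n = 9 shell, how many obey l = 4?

9

The n = 9 shell has l = 0 through 8; check each.
Per l-value: l=4 → 9.
Total orbitals: 9.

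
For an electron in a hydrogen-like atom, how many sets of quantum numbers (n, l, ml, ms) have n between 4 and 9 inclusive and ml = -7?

6

Count contributing orbitals for each principal shell:
n=8 → 1; n=9 → 2.
Orbitals: 1 + 2 = 3. Including both spin states (ms = ±1/2) gives 2 × 3 = 6 states.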